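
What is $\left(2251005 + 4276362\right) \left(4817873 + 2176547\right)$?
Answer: $45655146292140$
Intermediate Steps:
$\left(2251005 + 4276362\right) \left(4817873 + 2176547\right) = 6527367 \cdot 6994420 = 45655146292140$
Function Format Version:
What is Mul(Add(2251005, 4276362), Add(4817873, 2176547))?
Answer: 45655146292140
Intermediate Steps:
Mul(Add(2251005, 4276362), Add(4817873, 2176547)) = Mul(6527367, 6994420) = 45655146292140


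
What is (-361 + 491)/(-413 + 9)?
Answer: -65/202 ≈ -0.32178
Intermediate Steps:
(-361 + 491)/(-413 + 9) = 130/(-404) = 130*(-1/404) = -65/202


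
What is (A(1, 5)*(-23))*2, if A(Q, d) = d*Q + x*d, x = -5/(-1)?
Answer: -1380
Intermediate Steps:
x = 5 (x = -5*(-1) = 5)
A(Q, d) = 5*d + Q*d (A(Q, d) = d*Q + 5*d = Q*d + 5*d = 5*d + Q*d)
(A(1, 5)*(-23))*2 = ((5*(5 + 1))*(-23))*2 = ((5*6)*(-23))*2 = (30*(-23))*2 = -690*2 = -1380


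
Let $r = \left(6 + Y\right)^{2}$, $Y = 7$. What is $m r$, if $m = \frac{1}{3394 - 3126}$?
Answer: $\frac{169}{268} \approx 0.6306$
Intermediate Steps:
$r = 169$ ($r = \left(6 + 7\right)^{2} = 13^{2} = 169$)
$m = \frac{1}{268} \approx 0.0037313$
$m r = \frac{1}{268} \cdot 169 = \frac{169}{268}$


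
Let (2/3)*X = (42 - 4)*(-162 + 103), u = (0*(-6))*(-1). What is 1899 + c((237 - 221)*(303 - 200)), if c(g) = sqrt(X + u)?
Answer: 1899 + I*sqrt(3363) ≈ 1899.0 + 57.991*I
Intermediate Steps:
u = 0 (u = 0*(-1) = 0)
X = -3363 (X = 3*((42 - 4)*(-162 + 103))/2 = 3*(38*(-59))/2 = (3/2)*(-2242) = -3363)
c(g) = I*sqrt(3363) (c(g) = sqrt(-3363 + 0) = sqrt(-3363) = I*sqrt(3363))
1899 + c((237 - 221)*(303 - 200)) = 1899 + I*sqrt(3363)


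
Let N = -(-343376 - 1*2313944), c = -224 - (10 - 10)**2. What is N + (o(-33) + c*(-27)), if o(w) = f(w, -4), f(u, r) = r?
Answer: 2663364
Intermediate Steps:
o(w) = -4
c = -224 (c = -224 - 1*0**2 = -224 - 1*0 = -224 + 0 = -224)
N = 2657320 (N = -(-343376 - 2313944) = -1*(-2657320) = 2657320)
N + (o(-33) + c*(-27)) = 2657320 + (-4 - 224*(-27)) = 2657320 + (-4 + 6048) = 2657320 + 6044 = 2663364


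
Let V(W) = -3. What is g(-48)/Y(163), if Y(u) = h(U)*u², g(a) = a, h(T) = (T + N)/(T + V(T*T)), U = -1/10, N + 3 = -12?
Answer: -1488/4011919 ≈ -0.00037090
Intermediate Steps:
N = -15 (N = -3 - 12 = -15)
U = -⅒ (U = -1*⅒ = -⅒ ≈ -0.10000)
h(T) = (-15 + T)/(-3 + T) (h(T) = (T - 15)/(T - 3) = (-15 + T)/(-3 + T))
Y(u) = 151*u²/31 (Y(u) = ((-15 - ⅒)/(-3 - ⅒))*u² = (-151/10/(-31/10))*u² = (-10/31*(-151/10))*u² = 151*u²/31)
g(-48)/Y(163) = -48/((151/31)*163²) = -48/((151/31)*26569) = -48/4011919/31 = -48*31/4011919 = -1488/4011919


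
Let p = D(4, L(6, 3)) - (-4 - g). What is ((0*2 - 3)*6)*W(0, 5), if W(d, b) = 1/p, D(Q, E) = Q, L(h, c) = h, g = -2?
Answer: -3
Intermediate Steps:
p = 6 (p = 4 - (-4 - 1*(-2)) = 4 - (-4 + 2) = 4 - 1*(-2) = 4 + 2 = 6)
W(d, b) = 1/6
((0*2 - 3)*6)*W(0, 5) = ((0*2 - 3)*6)*(1/6) = ((0 - 3)*6)*(1/6) = -3*6*(1/6) = -18*1/6 = -3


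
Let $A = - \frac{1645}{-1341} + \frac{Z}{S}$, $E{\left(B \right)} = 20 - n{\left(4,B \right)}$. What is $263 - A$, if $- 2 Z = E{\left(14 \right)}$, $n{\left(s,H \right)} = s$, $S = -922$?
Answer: $\frac{161823154}{618201} \approx 261.76$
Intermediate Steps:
$E{\left(B \right)} = 16$ ($E{\left(B \right)} = 20 - 4 = 16$)
$Z = -8$ ($Z = \left(- \frac{1}{2}\right) 16 = -8$)
$A = \frac{763709}{618201}$ ($A = - \frac{1645}{-1341} - \frac{8}{-922} = \left(-1645\right) \left(- \frac{1}{1341}\right) - - \frac{4}{461} = \frac{1645}{1341} + \frac{4}{461} = \frac{763709}{618201} \approx 1.2354$)
$263 - A = 263 - \frac{763709}{618201} = \frac{161823154}{618201}$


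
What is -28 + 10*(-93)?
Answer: -958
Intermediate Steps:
-28 + 10*(-93) = -28 - 930 = -958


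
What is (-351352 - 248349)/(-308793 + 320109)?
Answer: -599701/11316 ≈ -52.996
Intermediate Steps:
(-351352 - 248349)/(-308793 + 320109) = -599701/11316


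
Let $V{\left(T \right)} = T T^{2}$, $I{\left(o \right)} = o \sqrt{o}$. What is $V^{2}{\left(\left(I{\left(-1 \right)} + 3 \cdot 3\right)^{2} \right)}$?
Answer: $\left(9 - i\right)^{12} \approx 7.3122 \cdot 10^{10} - 2.9508 \cdot 10^{11} i$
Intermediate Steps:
$I{\left(o \right)} = o^{\frac{3}{2}}$
$V{\left(T \right)} = T^{3}$
$V^{2}{\left(\left(I{\left(-1 \right)} + 3 \cdot 3\right)^{2} \right)} = \left(\left(\left(\left(-1\right)^{\frac{3}{2}} + 3 \cdot 3\right)^{2}\right)^{3}\right)^{2} = \left(\left(\left(- i + 9\right)^{2}\right)^{3}\right)^{2} = \left(\left(\left(9 - i\right)^{2}\right)^{3}\right)^{2} = \left(\left(9 - i\right)^{6}\right)^{2} = \left(9 - i\right)^{12}$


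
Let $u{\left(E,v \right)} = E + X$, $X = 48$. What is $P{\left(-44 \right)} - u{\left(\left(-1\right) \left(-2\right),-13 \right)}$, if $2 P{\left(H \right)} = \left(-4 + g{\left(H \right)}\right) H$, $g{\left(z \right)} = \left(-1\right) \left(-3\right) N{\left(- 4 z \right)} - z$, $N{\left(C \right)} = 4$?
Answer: $-1194$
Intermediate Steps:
$u{\left(E,v \right)} = 48 + E$ ($u{\left(E,v \right)} = E + 48 = 48 + E$)
$g{\left(z \right)} = 12 - z$ ($g{\left(z \right)} = \left(-1\right) \left(-3\right) 4 - z = 3 \cdot 4 - z = 12 - z$)
$P{\left(H \right)} = \frac{H \left(8 - H\right)}{2}$ ($P{\left(H \right)} = \frac{\left(-4 - \left(-12 + H\right)\right) H}{2} = \frac{\left(8 - H\right) H}{2} = \frac{H \left(8 - H\right)}{2}$)
$P{\left(-44 \right)} - u{\left(\left(-1\right) \left(-2\right),-13 \right)} = \frac{1}{2} \left(-44\right) \left(8 - -44\right) - \left(48 - -2\right) = \frac{1}{2} \left(-44\right) \left(8 + 44\right) - \left(48 + 2\right) = \frac{1}{2} \left(-44\right) 52 - 50 = -1144 - 50 = -1194$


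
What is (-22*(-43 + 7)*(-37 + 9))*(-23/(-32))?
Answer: -15939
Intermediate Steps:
(-22*(-43 + 7)*(-37 + 9))*(-23/(-32)) = (-(-792)*(-28))*(-23*(-1/32)) = -22*1008*(23/32) = -22176*23/32 = -15939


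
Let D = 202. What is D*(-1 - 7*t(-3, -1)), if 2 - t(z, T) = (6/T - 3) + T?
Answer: -17170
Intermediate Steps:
t(z, T) = 5 - T - 6/T (t(z, T) = 2 - ((6/T - 3) + T) = 2 - ((-3 + 6/T) + T) = 2 - (-3 + T + 6/T) = 2 + (3 - T - 6/T) = 5 - T - 6/T)
D*(-1 - 7*t(-3, -1)) = 202*(-1 - 7*(5 - 1*(-1) - 6/(-1))) = 202*(-1 - 7*(5 + 1 - 6*(-1))) = 202*(-1 - 7*(5 + 1 + 6)) = 202*(-1 - 7*12) = 202*(-1 - 84) = 202*(-85) = -17170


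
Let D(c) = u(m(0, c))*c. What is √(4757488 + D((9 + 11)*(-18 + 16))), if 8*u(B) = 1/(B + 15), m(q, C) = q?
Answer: √42817389/3 ≈ 2181.2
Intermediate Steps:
u(B) = 1/(8*(15 + B)) (u(B) = 1/(8*(B + 15)) = 1/(8*(15 + B)))
D(c) = c/120 (D(c) = (1/(8*(15 + 0)))*c = ((⅛)/15)*c = ((⅛)*(1/15))*c = c/120)
√(4757488 + D((9 + 11)*(-18 + 16))) = √(4757488 + ((9 + 11)*(-18 + 16))/120) = √(4757488 + (20*(-2))/120) = √(4757488 + (1/120)*(-40)) = √(4757488 - ⅓) = √(14272463/3) = √42817389/3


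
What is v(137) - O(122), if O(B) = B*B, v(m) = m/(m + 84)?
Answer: -3289227/221 ≈ -14883.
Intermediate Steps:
v(m) = m/(84 + m)
O(B) = B²
v(137) - O(122) = 137/(84 + 137) - 1*122² = 137/221 - 1*14884 = 137*(1/221) - 14884 = 137/221 - 14884 = -3289227/221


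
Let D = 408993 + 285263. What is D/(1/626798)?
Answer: 435158272288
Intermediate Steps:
D = 694256
D/(1/626798) = 694256/(1/626798) = 694256*626798 = 435158272288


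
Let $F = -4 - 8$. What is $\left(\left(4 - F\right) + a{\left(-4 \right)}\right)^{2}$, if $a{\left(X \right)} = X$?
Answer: $144$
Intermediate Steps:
$F = -12$ ($F = -4 - 8 = -12$)
$\left(\left(4 - F\right) + a{\left(-4 \right)}\right)^{2} = \left(\left(4 - -12\right) - 4\right)^{2} = \left(\left(4 + 12\right) - 4\right)^{2} = \left(16 - 4\right)^{2} = 12^{2} = 144$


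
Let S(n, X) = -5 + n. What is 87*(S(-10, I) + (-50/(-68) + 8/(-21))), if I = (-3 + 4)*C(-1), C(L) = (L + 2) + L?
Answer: -303253/238 ≈ -1274.2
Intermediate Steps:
C(L) = 2 + 2*L (C(L) = (2 + L) + L = 2 + 2*L)
I = 0 (I = (-3 + 4)*(2 + 2*(-1)) = 1*(2 - 2) = 1*0 = 0)
87*(S(-10, I) + (-50/(-68) + 8/(-21))) = 87*((-5 - 10) + (-50/(-68) + 8/(-21))) = 87*(-15 + (-50*(-1/68) + 8*(-1/21))) = 87*(-15 + (25/34 - 8/21)) = 87*(-15 + 253/714) = 87*(-10457/714) = -303253/238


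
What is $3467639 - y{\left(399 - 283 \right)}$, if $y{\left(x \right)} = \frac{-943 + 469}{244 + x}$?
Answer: $\frac{208058419}{60} \approx 3.4676 \cdot 10^{6}$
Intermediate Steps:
$y{\left(x \right)} = - \frac{474}{244 + x}$
$3467639 - y{\left(399 - 283 \right)} = 3467639 - - \frac{474}{244 + \left(399 - 283\right)} = 3467639 - - \frac{474}{244 + 116} = 3467639 - - \frac{474}{360} = 3467639 - \left(-474\right) \frac{1}{360} = 3467639 - - \frac{79}{60} = 3467639 + \frac{79}{60} = \frac{208058419}{60}$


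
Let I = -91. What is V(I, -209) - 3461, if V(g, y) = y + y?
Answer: -3879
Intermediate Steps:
V(g, y) = 2*y
V(I, -209) - 3461 = 2*(-209) - 3461 = -418 - 3461 = -3879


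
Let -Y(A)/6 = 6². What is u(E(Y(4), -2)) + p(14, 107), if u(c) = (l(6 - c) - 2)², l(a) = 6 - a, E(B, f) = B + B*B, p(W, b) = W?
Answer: 2156487858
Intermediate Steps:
Y(A) = -216 (Y(A) = -6*6² = -6*36 = -216)
E(B, f) = B + B²
u(c) = (-2 + c)² (u(c) = ((6 - (6 - c)) - 2)² = ((6 + (-6 + c)) - 2)² = (c - 2)² = (-2 + c)²)
u(E(Y(4), -2)) + p(14, 107) = (-2 - 216*(1 - 216))² + 14 = (-2 - 216*(-215))² + 14 = (-2 + 46440)² + 14 = 46438² + 14 = 2156487844 + 14 = 2156487858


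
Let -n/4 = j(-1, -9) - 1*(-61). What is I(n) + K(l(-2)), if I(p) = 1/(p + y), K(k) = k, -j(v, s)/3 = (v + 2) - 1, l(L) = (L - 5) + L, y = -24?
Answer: -2413/268 ≈ -9.0037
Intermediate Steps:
l(L) = -5 + 2*L (l(L) = (-5 + L) + L = -5 + 2*L)
j(v, s) = -3 - 3*v (j(v, s) = -3*((v + 2) - 1) = -3*((2 + v) - 1) = -3*(1 + v) = -3 - 3*v)
n = -244 (n = -4*((-3 - 3*(-1)) - 1*(-61)) = -4*((-3 + 3) + 61) = -4*(0 + 61) = -4*61 = -244)
I(p) = 1/(-24 + p) (I(p) = 1/(p - 24) = 1/(-24 + p))
I(n) + K(l(-2)) = 1/(-24 - 244) + (-5 + 2*(-2)) = 1/(-268) + (-5 - 4) = -1/268 - 9 = -2413/268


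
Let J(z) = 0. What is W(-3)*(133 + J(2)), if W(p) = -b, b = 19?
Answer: -2527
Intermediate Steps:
W(p) = -19 (W(p) = -1*19 = -19)
W(-3)*(133 + J(2)) = -19*(133 + 0) = -19*133 = -2527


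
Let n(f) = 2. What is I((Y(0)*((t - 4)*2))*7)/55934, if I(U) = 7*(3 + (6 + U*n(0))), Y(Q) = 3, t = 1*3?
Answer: -525/55934 ≈ -0.0093861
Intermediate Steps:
t = 3
I(U) = 63 + 14*U (I(U) = 7*(3 + (6 + U*2)) = 7*(3 + (6 + 2*U)) = 7*(9 + 2*U) = 63 + 14*U)
I((Y(0)*((t - 4)*2))*7)/55934 = (63 + 14*((3*((3 - 4)*2))*7))/55934 = (63 + 14*((3*(-1*2))*7))*(1/55934) = (63 + 14*((3*(-2))*7))*(1/55934) = (63 + 14*(-6*7))*(1/55934) = (63 + 14*(-42))*(1/55934) = (63 - 588)*(1/55934) = -525*1/55934 = -525/55934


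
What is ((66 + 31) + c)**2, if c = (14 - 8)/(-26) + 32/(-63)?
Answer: 6215430244/670761 ≈ 9266.2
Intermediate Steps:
c = -605/819 (c = 6*(-1/26) + 32*(-1/63) = -3/13 - 32/63 = -605/819 ≈ -0.73871)
((66 + 31) + c)**2 = ((66 + 31) - 605/819)**2 = (97 - 605/819)**2 = (78838/819)**2 = 6215430244/670761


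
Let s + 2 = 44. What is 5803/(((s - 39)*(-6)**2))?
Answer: 5803/108 ≈ 53.732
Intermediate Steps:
s = 42 (s = -2 + 44 = 42)
5803/(((s - 39)*(-6)**2)) = 5803/(((42 - 39)*(-6)**2)) = 5803/((3*36)) = 5803/108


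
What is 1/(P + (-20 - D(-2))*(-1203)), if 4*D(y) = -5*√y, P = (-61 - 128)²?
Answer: 159416/9542107971 + 4010*I*√2/9542107971 ≈ 1.6707e-5 + 5.9431e-7*I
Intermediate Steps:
P = 35721 (P = (-189)² = 35721)
D(y) = -5*√y/4 (D(y) = (-5*√y)/4 = -5*√y/4)
1/(P + (-20 - D(-2))*(-1203)) = 1/(35721 + (-20 - (-5)*√(-2)/4)*(-1203)) = 1/(35721 + (-20 - (-5)*I*√2/4)*(-1203)) = 1/(35721 + (-20 + 5*I*√2/4)*(-1203)) = 1/(35721 + (24060 - 6015*I*√2/4)) = 1/(59781 - 6015*I*√2/4)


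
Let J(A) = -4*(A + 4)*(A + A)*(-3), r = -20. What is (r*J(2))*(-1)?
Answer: 5760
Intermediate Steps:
J(A) = 24*A*(4 + A) (J(A) = -4*(4 + A)*2*A*(-3) = -8*A*(4 + A)*(-3) = 24*A*(4 + A))
(r*J(2))*(-1) = -480*2*(4 + 2)*(-1) = -480*2*6*(-1) = -20*288*(-1) = -5760*(-1) = 5760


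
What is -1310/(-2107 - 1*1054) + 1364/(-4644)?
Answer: 443009/3669921 ≈ 0.12071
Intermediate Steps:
-1310/(-2107 - 1*1054) + 1364/(-4644) = -1310/(-2107 - 1054) + 1364*(-1/4644) = -1310/(-3161) - 341/1161 = -1310*(-1/3161) - 341/1161 = 1310/3161 - 341/1161 = 443009/3669921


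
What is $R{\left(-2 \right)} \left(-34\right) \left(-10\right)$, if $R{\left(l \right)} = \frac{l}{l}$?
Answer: $340$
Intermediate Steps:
$R{\left(l \right)} = 1$
$R{\left(-2 \right)} \left(-34\right) \left(-10\right) = 1 \left(-34\right) \left(-10\right) = \left(-34\right) \left(-10\right) = 340$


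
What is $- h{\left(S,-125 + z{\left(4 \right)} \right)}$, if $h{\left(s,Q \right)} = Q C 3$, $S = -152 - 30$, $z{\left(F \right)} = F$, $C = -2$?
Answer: $-726$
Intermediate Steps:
$S = -182$
$h{\left(s,Q \right)} = - 6 Q$ ($h{\left(s,Q \right)} = Q \left(-2\right) 3 = - 2 Q 3 = - 6 Q$)
$- h{\left(S,-125 + z{\left(4 \right)} \right)} = - \left(-6\right) \left(-125 + 4\right) = - \left(-6\right) \left(-121\right) = \left(-1\right) 726 = -726$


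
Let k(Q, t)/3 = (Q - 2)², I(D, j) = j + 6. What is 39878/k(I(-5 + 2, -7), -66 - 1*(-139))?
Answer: 39878/27 ≈ 1477.0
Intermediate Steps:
I(D, j) = 6 + j
k(Q, t) = 3*(-2 + Q)² (k(Q, t) = 3*(Q - 2)² = 3*(-2 + Q)²)
39878/k(I(-5 + 2, -7), -66 - 1*(-139)) = 39878/((3*(-2 + (6 - 7))²)) = 39878/((3*(-2 - 1)²)) = 39878/((3*(-3)²)) = 39878/((3*9)) = 39878/27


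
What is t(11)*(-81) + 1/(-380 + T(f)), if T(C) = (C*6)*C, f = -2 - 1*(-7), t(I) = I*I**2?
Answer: -24796531/230 ≈ -1.0781e+5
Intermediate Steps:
t(I) = I**3
f = 5 (f = -2 + 7 = 5)
T(C) = 6*C**2 (T(C) = (6*C)*C = 6*C**2)
t(11)*(-81) + 1/(-380 + T(f)) = 11**3*(-81) + 1/(-380 + 6*5**2) = 1331*(-81) + 1/(-380 + 6*25) = -107811 + 1/(-380 + 150) = -107811 + 1/(-230) = -107811 - 1/230 = -24796531/230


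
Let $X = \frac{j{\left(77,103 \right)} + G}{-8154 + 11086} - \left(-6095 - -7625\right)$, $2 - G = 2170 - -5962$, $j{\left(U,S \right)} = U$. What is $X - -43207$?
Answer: $\frac{122188911}{2932} \approx 41674.0$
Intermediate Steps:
$G = -8130$ ($G = 2 - \left(2170 - -5962\right) = 2 - \left(2170 + 5962\right) = 2 - 8132 = -8130$)
$X = - \frac{4494013}{2932}$ ($X = \frac{77 - 8130}{-8154 + 11086} - \left(-6095 - -7625\right) = - \frac{8053}{2932} - \left(-6095 + 7625\right) = \left(-8053\right) \frac{1}{2932} - 1530 = - \frac{8053}{2932} - 1530 = - \frac{4494013}{2932} \approx -1532.7$)
$X - -43207 = - \frac{4494013}{2932} - -43207 = - \frac{4494013}{2932} + 43207 = \frac{122188911}{2932}$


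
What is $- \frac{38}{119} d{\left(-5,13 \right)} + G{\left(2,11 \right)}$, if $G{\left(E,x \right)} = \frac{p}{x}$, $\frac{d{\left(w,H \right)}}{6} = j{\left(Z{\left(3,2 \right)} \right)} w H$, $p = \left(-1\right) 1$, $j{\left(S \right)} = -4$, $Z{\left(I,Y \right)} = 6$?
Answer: $- \frac{652199}{1309} \approx -498.24$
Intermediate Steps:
$p = -1$
$d{\left(w,H \right)} = - 24 H w$ ($d{\left(w,H \right)} = 6 - 4 w H = 6 \left(- 4 H w\right) = - 24 H w$)
$G{\left(E,x \right)} = - \frac{1}{x}$
$- \frac{38}{119} d{\left(-5,13 \right)} + G{\left(2,11 \right)} = - \frac{38}{119} \left(\left(-24\right) 13 \left(-5\right)\right) - \frac{1}{11} = \left(-38\right) \frac{1}{119} \cdot 1560 - \frac{1}{11} = \left(- \frac{38}{119}\right) 1560 - \frac{1}{11} = - \frac{59280}{119} - \frac{1}{11} = - \frac{652199}{1309}$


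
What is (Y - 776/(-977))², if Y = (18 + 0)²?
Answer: 100694520976/954529 ≈ 1.0549e+5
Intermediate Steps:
Y = 324 (Y = 18² = 324)
(Y - 776/(-977))² = (324 - 776/(-977))² = (324 - 776*(-1/977))² = (324 + 776/977)² = (317324/977)² = 100694520976/954529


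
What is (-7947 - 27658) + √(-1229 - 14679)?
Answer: -35605 + 2*I*√3977 ≈ -35605.0 + 126.13*I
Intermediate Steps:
(-7947 - 27658) + √(-1229 - 14679) = -35605 + √(-15908) = -35605 + 2*I*√3977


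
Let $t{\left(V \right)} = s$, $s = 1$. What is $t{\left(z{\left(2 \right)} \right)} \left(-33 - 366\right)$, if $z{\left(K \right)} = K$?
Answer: $-399$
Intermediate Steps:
$t{\left(V \right)} = 1$
$t{\left(z{\left(2 \right)} \right)} \left(-33 - 366\right) = 1 \left(-33 - 366\right) = 1 \left(-399\right) = -399$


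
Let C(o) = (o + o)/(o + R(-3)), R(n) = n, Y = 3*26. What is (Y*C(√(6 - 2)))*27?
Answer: -8424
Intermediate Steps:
Y = 78
C(o) = 2*o/(-3 + o) (C(o) = (o + o)/(o - 3) = (2*o)/(-3 + o) = 2*o/(-3 + o))
(Y*C(√(6 - 2)))*27 = (78*(2*√(6 - 2)/(-3 + √(6 - 2))))*27 = (78*(2*√4/(-3 + √4)))*27 = (78*(2*2/(-3 + 2)))*27 = (78*(2*2/(-1)))*27 = (78*(2*2*(-1)))*27 = (78*(-4))*27 = -312*27 = -8424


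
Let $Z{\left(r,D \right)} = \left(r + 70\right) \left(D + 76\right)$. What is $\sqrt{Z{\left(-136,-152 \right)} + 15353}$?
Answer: $\sqrt{20369} \approx 142.72$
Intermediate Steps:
$Z{\left(r,D \right)} = \left(70 + r\right) \left(76 + D\right)$
$\sqrt{Z{\left(-136,-152 \right)} + 15353} = \sqrt{\left(5320 + 70 \left(-152\right) + 76 \left(-136\right) - -20672\right) + 15353} = \sqrt{\left(5320 - 10640 - 10336 + 20672\right) + 15353} = \sqrt{5016 + 15353} = \sqrt{20369}$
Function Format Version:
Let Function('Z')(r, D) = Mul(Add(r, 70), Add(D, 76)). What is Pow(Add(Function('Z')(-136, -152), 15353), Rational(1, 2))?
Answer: Pow(20369, Rational(1, 2)) ≈ 142.72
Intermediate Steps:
Function('Z')(r, D) = Mul(Add(70, r), Add(76, D))
Pow(Add(Function('Z')(-136, -152), 15353), Rational(1, 2)) = Pow(Add(Add(5320, Mul(70, -152), Mul(76, -136), Mul(-152, -136)), 15353), Rational(1, 2)) = Pow(Add(Add(5320, -10640, -10336, 20672), 15353), Rational(1, 2)) = Pow(Add(5016, 15353), Rational(1, 2)) = Pow(20369, Rational(1, 2))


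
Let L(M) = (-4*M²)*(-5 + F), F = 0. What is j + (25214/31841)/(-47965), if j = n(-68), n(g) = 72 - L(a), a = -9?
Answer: -2364188543834/1527253565 ≈ -1548.0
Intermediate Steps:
L(M) = 20*M² (L(M) = (-4*M²)*(-5 + 0) = -4*M²*(-5) = 20*M²)
n(g) = -1548 (n(g) = 72 - 20*(-9)² = 72 - 20*81 = 72 - 1*1620 = 72 - 1620 = -1548)
j = -1548
j + (25214/31841)/(-47965) = -1548 + (25214/31841)/(-47965) = -1548 + (25214*(1/31841))*(-1/47965) = -1548 + (25214/31841)*(-1/47965) = -1548 - 25214/1527253565 = -2364188543834/1527253565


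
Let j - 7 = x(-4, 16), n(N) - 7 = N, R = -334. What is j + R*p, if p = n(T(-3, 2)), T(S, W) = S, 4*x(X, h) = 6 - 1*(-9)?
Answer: -5301/4 ≈ -1325.3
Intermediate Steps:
x(X, h) = 15/4 (x(X, h) = (6 - 1*(-9))/4 = (6 + 9)/4 = (¼)*15 = 15/4)
n(N) = 7 + N
p = 4 (p = 7 - 3 = 4)
j = 43/4 (j = 7 + 15/4 = 43/4 ≈ 10.750)
j + R*p = 43/4 - 334*4 = 43/4 - 1336 = -5301/4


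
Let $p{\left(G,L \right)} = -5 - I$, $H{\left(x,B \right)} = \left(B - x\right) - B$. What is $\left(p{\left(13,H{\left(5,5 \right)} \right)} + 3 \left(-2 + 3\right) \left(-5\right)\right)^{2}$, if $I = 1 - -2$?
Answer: $529$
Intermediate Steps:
$I = 3$ ($I = 1 + 2 = 3$)
$H{\left(x,B \right)} = - x$
$p{\left(G,L \right)} = -8$ ($p{\left(G,L \right)} = -5 - 3 = -8$)
$\left(p{\left(13,H{\left(5,5 \right)} \right)} + 3 \left(-2 + 3\right) \left(-5\right)\right)^{2} = \left(-8 + 3 \left(-2 + 3\right) \left(-5\right)\right)^{2} = \left(-8 + 3 \cdot 1 \left(-5\right)\right)^{2} = \left(-8 + 3 \left(-5\right)\right)^{2} = \left(-8 - 15\right)^{2} = \left(-23\right)^{2} = 529$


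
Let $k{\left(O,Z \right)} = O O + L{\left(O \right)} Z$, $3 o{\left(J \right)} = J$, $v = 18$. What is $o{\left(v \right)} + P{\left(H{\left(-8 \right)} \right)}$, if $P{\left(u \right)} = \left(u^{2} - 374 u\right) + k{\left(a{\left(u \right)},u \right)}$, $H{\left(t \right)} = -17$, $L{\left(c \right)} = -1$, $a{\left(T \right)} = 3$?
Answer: $6679$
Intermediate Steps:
$o{\left(J \right)} = \frac{J}{3}$
$k{\left(O,Z \right)} = O^{2} - Z$ ($k{\left(O,Z \right)} = O O - Z = O^{2} - Z$)
$P{\left(u \right)} = 9 + u^{2} - 375 u$ ($P{\left(u \right)} = \left(u^{2} - 374 u\right) - \left(-9 + u\right) = 9 + u^{2} - 375 u$)
$o{\left(v \right)} + P{\left(H{\left(-8 \right)} \right)} = \frac{1}{3} \cdot 18 + \left(9 + \left(-17\right)^{2} - -6375\right) = 6 + \left(9 + 289 + 6375\right) = 6 + 6673 = 6679$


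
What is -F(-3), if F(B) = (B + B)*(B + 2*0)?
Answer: -18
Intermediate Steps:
F(B) = 2*B² (F(B) = (2*B)*(B + 0) = (2*B)*B = 2*B²)
-F(-3) = -2*(-3)² = -2*9 = -1*18 = -18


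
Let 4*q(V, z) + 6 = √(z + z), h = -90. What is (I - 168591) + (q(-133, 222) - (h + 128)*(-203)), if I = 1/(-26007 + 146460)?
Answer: -38756595919/240906 + √111/2 ≈ -1.6087e+5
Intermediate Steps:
q(V, z) = -3/2 + √2*√z/4 (q(V, z) = -3/2 + √(z + z)/4 = -3/2 + √(2*z)/4 = -3/2 + (√2*√z)/4 = -3/2 + √2*√z/4)
I = 1/120453 ≈ 8.3020e-6
(I - 168591) + (q(-133, 222) - (h + 128)*(-203)) = (1/120453 - 168591) + ((-3/2 + √2*√222/4) - (-90 + 128)*(-203)) = -20307291722/120453 + ((-3/2 + √111/2) - 38*(-203)) = -20307291722/120453 + ((-3/2 + √111/2) - 1*(-7714)) = -20307291722/120453 + ((-3/2 + √111/2) + 7714) = -20307291722/120453 + (15425/2 + √111/2) = -38756595919/240906 + √111/2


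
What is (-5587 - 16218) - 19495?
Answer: -41300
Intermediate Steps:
(-5587 - 16218) - 19495 = -21805 - 19495 = -41300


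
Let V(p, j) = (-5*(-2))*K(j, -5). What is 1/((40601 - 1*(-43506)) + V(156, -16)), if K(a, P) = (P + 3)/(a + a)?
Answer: 8/672861 ≈ 1.1890e-5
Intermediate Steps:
K(a, P) = (3 + P)/(2*a) (K(a, P) = (3 + P)/((2*a)) = (3 + P)*(1/(2*a)) = (3 + P)/(2*a))
V(p, j) = -10/j (V(p, j) = (-5*(-2))*((3 - 5)/(2*j)) = 10*((1/2)*(-2)/j) = 10*(-1/j) = -10/j)
1/((40601 - 1*(-43506)) + V(156, -16)) = 1/((40601 - 1*(-43506)) - 10/(-16)) = 1/((40601 + 43506) - 10*(-1/16)) = 1/(84107 + 5/8) = 1/(672861/8) = 8/672861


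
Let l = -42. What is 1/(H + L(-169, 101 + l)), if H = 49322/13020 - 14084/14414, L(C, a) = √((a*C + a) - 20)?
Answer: 126283338114510/446536586315715601 - 89847280600200*I*√2483/446536586315715601 ≈ 0.00028281 - 0.010026*I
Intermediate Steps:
L(C, a) = √(-20 + a + C*a) (L(C, a) = √((C*a + a) - 20) = √((a + C*a) - 20) = √(-20 + a + C*a))
H = 18841201/6702510 (H = 49322*(1/13020) - 14084*1/14414 = 3523/930 - 7042/7207 = 18841201/6702510 ≈ 2.8111)
1/(H + L(-169, 101 + l)) = 1/(18841201/6702510 + √(-20 + (101 - 42) - 169*(101 - 42))) = 1/(18841201/6702510 + √(-20 + 59 - 169*59)) = 1/(18841201/6702510 + √(-20 + 59 - 9971)) = 1/(18841201/6702510 + √(-9932)) = 1/(18841201/6702510 + 2*I*√2483)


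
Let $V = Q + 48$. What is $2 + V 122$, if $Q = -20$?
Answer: $3418$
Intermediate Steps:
$V = 28$ ($V = -20 + 48 = 28$)
$2 + V 122 = 2 + 28 \cdot 122 = 2 + 3416 = 3418$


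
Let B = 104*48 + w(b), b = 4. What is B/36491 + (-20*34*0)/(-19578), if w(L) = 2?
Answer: 4994/36491 ≈ 0.13686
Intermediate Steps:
B = 4994 (B = 104*48 + 2 = 4992 + 2 = 4994)
B/36491 + (-20*34*0)/(-19578) = 4994/36491 + (-20*34*0)/(-19578) = 4994*(1/36491) - 680*0*(-1/19578) = 4994/36491 + 0*(-1/19578) = 4994/36491 + 0 = 4994/36491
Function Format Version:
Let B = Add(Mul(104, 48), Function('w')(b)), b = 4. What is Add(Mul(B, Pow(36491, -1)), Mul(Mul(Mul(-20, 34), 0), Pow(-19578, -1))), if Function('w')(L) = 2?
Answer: Rational(4994, 36491) ≈ 0.13686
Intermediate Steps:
B = 4994 (B = Add(Mul(104, 48), 2) = Add(4992, 2) = 4994)
Add(Mul(B, Pow(36491, -1)), Mul(Mul(Mul(-20, 34), 0), Pow(-19578, -1))) = Add(Mul(4994, Pow(36491, -1)), Mul(Mul(Mul(-20, 34), 0), Pow(-19578, -1))) = Add(Mul(4994, Rational(1, 36491)), Mul(Mul(-680, 0), Rational(-1, 19578))) = Add(Rational(4994, 36491), Mul(0, Rational(-1, 19578))) = Add(Rational(4994, 36491), 0) = Rational(4994, 36491)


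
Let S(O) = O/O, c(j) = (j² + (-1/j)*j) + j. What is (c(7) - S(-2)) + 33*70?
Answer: 2364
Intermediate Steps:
c(j) = -1 + j + j² (c(j) = (j² - 1) + j = (-1 + j²) + j = -1 + j + j²)
S(O) = 1
(c(7) - S(-2)) + 33*70 = ((-1 + 7 + 7²) - 1*1) + 33*70 = ((-1 + 7 + 49) - 1) + 2310 = (55 - 1) + 2310 = 54 + 2310 = 2364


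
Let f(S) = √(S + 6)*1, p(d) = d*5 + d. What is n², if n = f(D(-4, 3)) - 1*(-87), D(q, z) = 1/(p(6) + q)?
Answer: (696 + √386)²/64 ≈ 8002.4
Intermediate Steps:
p(d) = 6*d (p(d) = 5*d + d = 6*d)
D(q, z) = 1/(36 + q) (D(q, z) = 1/(6*6 + q) = 1/(36 + q))
f(S) = √(6 + S) (f(S) = √(6 + S)*1 = √(6 + S))
n = 87 + √386/8 (n = √(6 + 1/(36 - 4)) - 1*(-87) = √(6 + 1/32) + 87 = √(193/32) + 87 = √386/8 + 87 = 87 + √386/8 ≈ 89.456)
n² = (87 + √386/8)²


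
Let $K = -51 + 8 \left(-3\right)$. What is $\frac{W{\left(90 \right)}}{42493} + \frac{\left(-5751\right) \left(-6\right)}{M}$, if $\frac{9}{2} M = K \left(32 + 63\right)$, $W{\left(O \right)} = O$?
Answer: $- \frac{2199181437}{100920875} \approx -21.791$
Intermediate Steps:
$K = -75$ ($K = -51 - 24 = -75$)
$M = - \frac{4750}{3}$ ($M = \frac{2 \left(- 75 \left(32 + 63\right)\right)}{9} = \frac{2 \left(\left(-75\right) 95\right)}{9} = \frac{2}{9} \left(-7125\right) = - \frac{4750}{3} \approx -1583.3$)
$\frac{W{\left(90 \right)}}{42493} + \frac{\left(-5751\right) \left(-6\right)}{M} = \frac{90}{42493} + \frac{\left(-5751\right) \left(-6\right)}{- \frac{4750}{3}} = 90 \cdot \frac{1}{42493} + 34506 \left(- \frac{3}{4750}\right) = \frac{90}{42493} - \frac{51759}{2375} = - \frac{2199181437}{100920875}$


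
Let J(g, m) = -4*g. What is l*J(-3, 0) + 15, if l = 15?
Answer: 195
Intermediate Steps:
l*J(-3, 0) + 15 = 15*(-4*(-3)) + 15 = 15*12 + 15 = 180 + 15 = 195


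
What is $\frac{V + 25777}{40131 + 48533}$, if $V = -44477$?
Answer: $- \frac{4675}{22166} \approx -0.21091$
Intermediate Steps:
$\frac{V + 25777}{40131 + 48533} = \frac{-44477 + 25777}{40131 + 48533} = - \frac{18700}{88664} = \left(-18700\right) \frac{1}{88664} = - \frac{4675}{22166}$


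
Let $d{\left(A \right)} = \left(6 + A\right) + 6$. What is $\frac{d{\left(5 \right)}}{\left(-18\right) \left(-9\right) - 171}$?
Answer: $- \frac{17}{9} \approx -1.8889$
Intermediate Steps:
$d{\left(A \right)} = 12 + A$
$\frac{d{\left(5 \right)}}{\left(-18\right) \left(-9\right) - 171} = \frac{12 + 5}{\left(-18\right) \left(-9\right) - 171} = \frac{1}{162 - 171} \cdot 17 = \frac{1}{-9} \cdot 17 = \left(- \frac{1}{9}\right) 17 = - \frac{17}{9}$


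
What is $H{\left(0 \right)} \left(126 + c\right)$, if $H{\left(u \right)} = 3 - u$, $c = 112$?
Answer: $714$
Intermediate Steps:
$H{\left(0 \right)} \left(126 + c\right) = \left(3 - 0\right) \left(126 + 112\right) = \left(3 + 0\right) 238 = 3 \cdot 238 = 714$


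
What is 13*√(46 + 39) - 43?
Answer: -43 + 13*√85 ≈ 76.854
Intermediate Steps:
13*√(46 + 39) - 43 = 13*√85 - 43 = -43 + 13*√85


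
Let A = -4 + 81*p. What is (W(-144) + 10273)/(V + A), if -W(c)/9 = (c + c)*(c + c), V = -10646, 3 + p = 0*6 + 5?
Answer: 736223/10488 ≈ 70.197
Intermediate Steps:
p = 2 (p = -3 + (0*6 + 5) = -3 + (0 + 5) = -3 + 5 = 2)
A = 158 (A = -4 + 81*2 = -4 + 162 = 158)
W(c) = -36*c² (W(c) = -9*(c + c)*(c + c) = -9*2*c*2*c = -36*c²)
(W(-144) + 10273)/(V + A) = (-36*(-144)² + 10273)/(-10646 + 158) = (-36*20736 + 10273)/(-10488) = (-746496 + 10273)*(-1/10488) = -736223*(-1/10488) = 736223/10488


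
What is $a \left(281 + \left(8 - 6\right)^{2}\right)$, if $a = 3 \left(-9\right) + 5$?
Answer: $-6270$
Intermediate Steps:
$a = -22$ ($a = -27 + 5 = -22$)
$a \left(281 + \left(8 - 6\right)^{2}\right) = - 22 \left(281 + \left(8 - 6\right)^{2}\right) = - 22 \left(281 + 2^{2}\right) = - 22 \left(281 + 4\right) = \left(-22\right) 285 = -6270$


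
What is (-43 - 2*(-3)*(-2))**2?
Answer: 3025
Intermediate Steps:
(-43 - 2*(-3)*(-2))**2 = (-43 + 6*(-2))**2 = (-43 - 12)**2 = (-55)**2 = 3025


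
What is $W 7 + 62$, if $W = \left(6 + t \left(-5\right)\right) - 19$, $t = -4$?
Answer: $111$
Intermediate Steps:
$W = 7$ ($W = \left(6 - -20\right) - 19 = \left(6 + 20\right) - 19 = 26 - 19 = 7$)
$W 7 + 62 = 7 \cdot 7 + 62 = 49 + 62 = 111$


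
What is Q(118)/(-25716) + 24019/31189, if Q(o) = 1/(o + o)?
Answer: 145770703355/189285292464 ≈ 0.77011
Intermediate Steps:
Q(o) = 1/(2*o)
Q(118)/(-25716) + 24019/31189 = ((½)/118)/(-25716) + 24019/31189 = ((½)*(1/118))*(-1/25716) + 24019*(1/31189) = (1/236)*(-1/25716) + 24019/31189 = -1/6068976 + 24019/31189 = 145770703355/189285292464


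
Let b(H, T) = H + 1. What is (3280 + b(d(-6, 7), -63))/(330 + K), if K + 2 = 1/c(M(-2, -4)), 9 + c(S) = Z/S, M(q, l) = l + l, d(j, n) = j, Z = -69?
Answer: 9825/976 ≈ 10.067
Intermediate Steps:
M(q, l) = 2*l
c(S) = -9 - 69/S
b(H, T) = 1 + H
K = -14/3 (K = -2 + 1/(-9 - 69/(2*(-4))) = -2 + 1/(-9 - 69/(-8)) = -2 + 1/(-9 - 69*(-⅛)) = -2 + 1/(-9 + 69/8) = -2 + 1/(-3/8) = -2 - 8/3 = -14/3 ≈ -4.6667)
(3280 + b(d(-6, 7), -63))/(330 + K) = (3280 + (1 - 6))/(330 - 14/3) = (3280 - 5)/(976/3) = 3275*(3/976) = 9825/976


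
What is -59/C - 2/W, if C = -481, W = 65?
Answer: 17/185 ≈ 0.091892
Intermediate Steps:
-59/C - 2/W = -59/(-481) - 2/65 = -59*(-1/481) - 2*1/65 = 59/481 - 2/65 = 17/185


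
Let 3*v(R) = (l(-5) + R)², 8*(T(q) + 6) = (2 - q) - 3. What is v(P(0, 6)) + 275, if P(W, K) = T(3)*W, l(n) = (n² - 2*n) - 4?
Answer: 1786/3 ≈ 595.33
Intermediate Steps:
T(q) = -49/8 - q/8 (T(q) = -6 + ((2 - q) - 3)/8 = -6 + (-1 - q)/8 = -6 + (-⅛ - q/8) = -49/8 - q/8)
l(n) = -4 + n² - 2*n
P(W, K) = -13*W/2 (P(W, K) = (-49/8 - ⅛*3)*W = (-49/8 - 3/8)*W = -13*W/2)
v(R) = (31 + R)²/3 (v(R) = ((-4 + (-5)² - 2*(-5)) + R)²/3 = ((-4 + 25 + 10) + R)²/3 = (31 + R)²/3)
v(P(0, 6)) + 275 = (31 - 13/2*0)²/3 + 275 = (31 + 0)²/3 + 275 = (⅓)*31² + 275 = (⅓)*961 + 275 = 961/3 + 275 = 1786/3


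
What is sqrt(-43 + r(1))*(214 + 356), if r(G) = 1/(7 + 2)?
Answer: 190*I*sqrt(386) ≈ 3732.9*I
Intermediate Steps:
r(G) = 1/9
sqrt(-43 + r(1))*(214 + 356) = sqrt(-43 + 1/9)*(214 + 356) = sqrt(-386/9)*570 = (I*sqrt(386)/3)*570 = 190*I*sqrt(386)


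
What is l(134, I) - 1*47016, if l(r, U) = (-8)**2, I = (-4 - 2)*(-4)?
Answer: -46952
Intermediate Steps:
I = 24 (I = -6*(-4) = 24)
l(r, U) = 64
l(134, I) - 1*47016 = 64 - 1*47016 = 64 - 47016 = -46952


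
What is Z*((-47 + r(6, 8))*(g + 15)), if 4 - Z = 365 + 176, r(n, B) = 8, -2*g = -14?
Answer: 460746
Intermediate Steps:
g = 7 (g = -½*(-14) = 7)
Z = -537 (Z = 4 - (365 + 176) = 4 - 1*541 = 4 - 541 = -537)
Z*((-47 + r(6, 8))*(g + 15)) = -537*(-47 + 8)*(7 + 15) = -(-20943)*22 = -537*(-858) = 460746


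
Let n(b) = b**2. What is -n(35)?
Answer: -1225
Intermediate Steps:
-n(35) = -1*35**2 = -1*1225 = -1225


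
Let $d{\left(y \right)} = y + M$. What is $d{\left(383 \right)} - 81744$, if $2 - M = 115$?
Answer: $-81474$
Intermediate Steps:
$M = -113$ ($M = 2 - 115 = -113$)
$d{\left(y \right)} = -113 + y$ ($d{\left(y \right)} = y - 113 = -113 + y$)
$d{\left(383 \right)} - 81744 = \left(-113 + 383\right) - 81744 = 270 - 81744 = -81474$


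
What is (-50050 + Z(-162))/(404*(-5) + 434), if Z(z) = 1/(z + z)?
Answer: 16216201/513864 ≈ 31.557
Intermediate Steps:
Z(z) = 1/(2*z)
(-50050 + Z(-162))/(404*(-5) + 434) = (-50050 + (½)/(-162))/(404*(-5) + 434) = (-50050 + (½)*(-1/162))/(-2020 + 434) = (-50050 - 1/324)/(-1586) = -16216201/324*(-1/1586) = 16216201/513864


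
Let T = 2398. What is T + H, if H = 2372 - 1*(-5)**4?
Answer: 4145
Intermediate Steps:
H = 1747 (H = 2372 - 1*625 = 2372 - 625 = 1747)
T + H = 2398 + 1747 = 4145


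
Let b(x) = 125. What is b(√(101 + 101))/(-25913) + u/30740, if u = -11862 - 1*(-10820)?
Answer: -15421923/398282810 ≈ -0.038721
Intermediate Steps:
u = -1042 (u = -11862 + 10820 = -1042)
b(√(101 + 101))/(-25913) + u/30740 = 125/(-25913) - 1042/30740 = 125*(-1/25913) - 1042*1/30740 = -125/25913 - 521/15370 = -15421923/398282810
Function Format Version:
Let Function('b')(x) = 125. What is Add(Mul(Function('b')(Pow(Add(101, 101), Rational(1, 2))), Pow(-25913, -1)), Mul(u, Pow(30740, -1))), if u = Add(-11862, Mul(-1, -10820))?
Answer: Rational(-15421923, 398282810) ≈ -0.038721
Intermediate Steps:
u = -1042 (u = Add(-11862, 10820) = -1042)
Add(Mul(Function('b')(Pow(Add(101, 101), Rational(1, 2))), Pow(-25913, -1)), Mul(u, Pow(30740, -1))) = Add(Mul(125, Pow(-25913, -1)), Mul(-1042, Pow(30740, -1))) = Add(Mul(125, Rational(-1, 25913)), Mul(-1042, Rational(1, 30740))) = Add(Rational(-125, 25913), Rational(-521, 15370)) = Rational(-15421923, 398282810)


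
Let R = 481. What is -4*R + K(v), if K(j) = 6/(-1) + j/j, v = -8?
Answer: -1929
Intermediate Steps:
K(j) = -5 (K(j) = 6*(-1) + 1 = -6 + 1 = -5)
-4*R + K(v) = -4*481 - 5 = -1924 - 5 = -1929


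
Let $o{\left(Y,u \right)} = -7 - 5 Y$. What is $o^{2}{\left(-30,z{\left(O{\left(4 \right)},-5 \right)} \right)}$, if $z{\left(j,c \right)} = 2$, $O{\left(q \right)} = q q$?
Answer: $20449$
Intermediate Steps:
$O{\left(q \right)} = q^{2}$
$o{\left(Y,u \right)} = -7 - 5 Y$
$o^{2}{\left(-30,z{\left(O{\left(4 \right)},-5 \right)} \right)} = \left(-7 - -150\right)^{2} = \left(-7 + 150\right)^{2} = 143^{2} = 20449$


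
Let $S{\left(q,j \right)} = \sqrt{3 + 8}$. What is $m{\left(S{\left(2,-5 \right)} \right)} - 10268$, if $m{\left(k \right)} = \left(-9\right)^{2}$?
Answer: $-10187$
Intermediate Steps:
$S{\left(q,j \right)} = \sqrt{11}$
$m{\left(k \right)} = 81$
$m{\left(S{\left(2,-5 \right)} \right)} - 10268 = 81 - 10268 = -10187$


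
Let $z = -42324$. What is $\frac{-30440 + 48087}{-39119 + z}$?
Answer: $- \frac{17647}{81443} \approx -0.21668$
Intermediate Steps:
$\frac{-30440 + 48087}{-39119 + z} = \frac{-30440 + 48087}{-39119 - 42324} = \frac{17647}{-81443} = 17647 \left(- \frac{1}{81443}\right) = - \frac{17647}{81443}$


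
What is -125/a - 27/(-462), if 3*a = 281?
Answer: -55221/43274 ≈ -1.2761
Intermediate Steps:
a = 281/3 (a = (1/3)*281 = 281/3 ≈ 93.667)
-125/a - 27/(-462) = -125/281/3 - 27/(-462) = -125*3/281 - 27*(-1/462) = -375/281 + 9/154 = -55221/43274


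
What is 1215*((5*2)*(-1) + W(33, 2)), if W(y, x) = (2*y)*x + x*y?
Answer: 228420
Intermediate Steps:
W(y, x) = 3*x*y (W(y, x) = 2*x*y + x*y = 3*x*y)
1215*((5*2)*(-1) + W(33, 2)) = 1215*((5*2)*(-1) + 3*2*33) = 1215*(10*(-1) + 198) = 1215*(-10 + 198) = 1215*188 = 228420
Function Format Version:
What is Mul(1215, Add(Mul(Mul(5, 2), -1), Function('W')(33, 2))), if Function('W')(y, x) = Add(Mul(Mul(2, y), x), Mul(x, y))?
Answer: 228420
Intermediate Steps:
Function('W')(y, x) = Mul(3, x, y) (Function('W')(y, x) = Add(Mul(2, x, y), Mul(x, y)) = Mul(3, x, y))
Mul(1215, Add(Mul(Mul(5, 2), -1), Function('W')(33, 2))) = Mul(1215, Add(Mul(Mul(5, 2), -1), Mul(3, 2, 33))) = Mul(1215, Add(Mul(10, -1), 198)) = Mul(1215, Add(-10, 198)) = Mul(1215, 188) = 228420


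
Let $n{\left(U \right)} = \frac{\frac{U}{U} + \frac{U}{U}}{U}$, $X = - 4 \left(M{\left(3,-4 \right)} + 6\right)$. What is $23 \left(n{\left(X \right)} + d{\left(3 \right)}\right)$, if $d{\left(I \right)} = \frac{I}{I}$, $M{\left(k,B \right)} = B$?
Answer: $\frac{69}{4} \approx 17.25$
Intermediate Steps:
$X = -8$ ($X = - 4 \left(-4 + 6\right) = \left(-4\right) 2 = -8$)
$d{\left(I \right)} = 1$
$n{\left(U \right)} = \frac{2}{U}$ ($n{\left(U \right)} = \frac{1 + 1}{U} = \frac{2}{U}$)
$23 \left(n{\left(X \right)} + d{\left(3 \right)}\right) = 23 \left(\frac{2}{-8} + 1\right) = 23 \left(2 \left(- \frac{1}{8}\right) + 1\right) = 23 \left(- \frac{1}{4} + 1\right) = 23 \cdot \frac{3}{4} = \frac{69}{4}$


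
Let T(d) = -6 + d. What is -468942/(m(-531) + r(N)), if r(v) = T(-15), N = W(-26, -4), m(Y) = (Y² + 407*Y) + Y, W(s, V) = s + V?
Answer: -78157/10882 ≈ -7.1822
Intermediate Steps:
W(s, V) = V + s
m(Y) = Y² + 408*Y
N = -30 (N = -4 - 26 = -30)
r(v) = -21 (r(v) = -6 - 15 = -21)
-468942/(m(-531) + r(N)) = -468942/(-531*(408 - 531) - 21) = -468942/(-531*(-123) - 21) = -468942/(65313 - 21) = -468942/65292 = -468942*1/65292 = -78157/10882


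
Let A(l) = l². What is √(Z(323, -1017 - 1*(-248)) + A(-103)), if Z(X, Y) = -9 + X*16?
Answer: 6*√438 ≈ 125.57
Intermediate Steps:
Z(X, Y) = -9 + 16*X
√(Z(323, -1017 - 1*(-248)) + A(-103)) = √((-9 + 16*323) + (-103)²) = √((-9 + 5168) + 10609) = √(5159 + 10609) = √15768 = 6*√438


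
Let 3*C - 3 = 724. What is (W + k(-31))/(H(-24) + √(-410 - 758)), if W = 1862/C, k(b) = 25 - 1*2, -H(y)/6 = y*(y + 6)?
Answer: -3613734/305323279 - 22307*I*√73/1221293116 ≈ -0.011836 - 0.00015606*I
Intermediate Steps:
H(y) = -6*y*(6 + y) (H(y) = -6*y*(y + 6) = -6*y*(6 + y))
C = 727/3 (C = 1 + (⅓)*724 = 1 + 724/3 = 727/3 ≈ 242.33)
k(b) = 23 (k(b) = 25 - 2 = 23)
W = 5586/727 (W = 1862/(727/3) = 1862*(3/727) = 5586/727 ≈ 7.6836)
(W + k(-31))/(H(-24) + √(-410 - 758)) = (5586/727 + 23)/(-6*(-24)*(6 - 24) + √(-410 - 758)) = 22307/(727*(-6*(-24)*(-18) + √(-1168))) = 22307/(727*(-2592 + 4*I*√73))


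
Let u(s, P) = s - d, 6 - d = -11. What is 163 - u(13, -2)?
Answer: 167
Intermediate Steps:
d = 17 (d = 6 - 1*(-11) = 6 + 11 = 17)
u(s, P) = -17 + s (u(s, P) = s - 1*17 = s - 17 = -17 + s)
163 - u(13, -2) = 163 - (-17 + 13) = 163 - 1*(-4) = 163 + 4 = 167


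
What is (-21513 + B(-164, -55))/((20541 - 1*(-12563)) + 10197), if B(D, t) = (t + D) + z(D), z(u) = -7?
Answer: -21739/43301 ≈ -0.50204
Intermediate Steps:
B(D, t) = -7 + D + t (B(D, t) = (t + D) - 7 = (D + t) - 7 = -7 + D + t)
(-21513 + B(-164, -55))/((20541 - 1*(-12563)) + 10197) = (-21513 + (-7 - 164 - 55))/((20541 - 1*(-12563)) + 10197) = (-21513 - 226)/((20541 + 12563) + 10197) = -21739/(33104 + 10197) = -21739/43301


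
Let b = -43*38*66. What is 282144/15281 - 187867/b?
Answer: 774379841/38324748 ≈ 20.206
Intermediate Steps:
b = -107844 (b = -1634*66 = -107844)
282144/15281 - 187867/b = 282144/15281 - 187867/(-107844) = 282144*(1/15281) - 187867*(-1/107844) = 282144/15281 + 4369/2508 = 774379841/38324748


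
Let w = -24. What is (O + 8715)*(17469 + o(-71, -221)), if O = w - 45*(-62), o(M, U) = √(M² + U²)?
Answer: 200561589 + 11481*√53882 ≈ 2.0323e+8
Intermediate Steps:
O = 2766 (O = -24 - 45*(-62) = -24 + 2790 = 2766)
(O + 8715)*(17469 + o(-71, -221)) = (2766 + 8715)*(17469 + √((-71)² + (-221)²)) = 11481*(17469 + √(5041 + 48841)) = 11481*(17469 + √53882) = 200561589 + 11481*√53882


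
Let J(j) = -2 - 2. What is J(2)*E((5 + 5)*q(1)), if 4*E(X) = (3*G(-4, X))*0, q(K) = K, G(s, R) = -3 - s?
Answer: 0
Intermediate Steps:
J(j) = -4
E(X) = 0 (E(X) = ((3*(-3 - 1*(-4)))*0)/4 = ((3*(-3 + 4))*0)/4 = ((3*1)*0)/4 = (3*0)/4 = (¼)*0 = 0)
J(2)*E((5 + 5)*q(1)) = -4*0 = 0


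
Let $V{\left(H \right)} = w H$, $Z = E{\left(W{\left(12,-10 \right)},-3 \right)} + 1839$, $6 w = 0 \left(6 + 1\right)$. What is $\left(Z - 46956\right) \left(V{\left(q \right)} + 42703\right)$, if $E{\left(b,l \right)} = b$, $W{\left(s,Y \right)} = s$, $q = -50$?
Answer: $-1926118815$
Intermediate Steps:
$w = 0$ ($w = \frac{0 \left(6 + 1\right)}{6} = \frac{0 \cdot 7}{6} = \frac{1}{6} \cdot 0 = 0$)
$Z = 1851$ ($Z = 12 + 1839 = 1851$)
$V{\left(H \right)} = 0$ ($V{\left(H \right)} = 0 H = 0$)
$\left(Z - 46956\right) \left(V{\left(q \right)} + 42703\right) = \left(1851 - 46956\right) \left(0 + 42703\right) = \left(-45105\right) 42703 = -1926118815$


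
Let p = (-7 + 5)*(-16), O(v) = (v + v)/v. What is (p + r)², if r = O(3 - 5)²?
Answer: 1296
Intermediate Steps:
O(v) = 2 (O(v) = (2*v)/v = 2)
p = 32 (p = -2*(-16) = 32)
r = 4 (r = 2² = 4)
(p + r)² = (32 + 4)² = 36² = 1296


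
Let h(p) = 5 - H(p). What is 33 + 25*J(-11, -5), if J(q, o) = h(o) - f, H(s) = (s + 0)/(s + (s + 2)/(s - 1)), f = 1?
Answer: 947/9 ≈ 105.22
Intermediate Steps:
H(s) = s/(s + (2 + s)/(-1 + s))
h(p) = 5 - p*(-1 + p)/(2 + p²)
J(q, o) = -1 + (10 + o + 4*o²)/(2 + o²) (J(q, o) = (10 + o + 4*o²)/(2 + o²) - 1*1 = (10 + o + 4*o²)/(2 + o²) - 1 = -1 + (10 + o + 4*o²)/(2 + o²))
33 + 25*J(-11, -5) = 33 + 25*((8 - 5 + 3*(-5)²)/(2 + (-5)²)) = 33 + 25*((8 - 5 + 3*25)/(2 + 25)) = 33 + 25*((8 - 5 + 75)/27) = 33 + 25*((1/27)*78) = 33 + 25*(26/9) = 33 + 650/9 = 947/9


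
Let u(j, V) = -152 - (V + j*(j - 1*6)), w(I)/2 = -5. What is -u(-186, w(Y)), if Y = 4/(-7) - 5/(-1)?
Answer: 35854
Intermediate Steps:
Y = 31/7 (Y = 4*(-1/7) - 5*(-1) = -4/7 + 5 = 31/7 ≈ 4.4286)
w(I) = -10 (w(I) = 2*(-5) = -10)
u(j, V) = -152 - V - j*(-6 + j) (u(j, V) = -152 - (V + j*(j - 6)) = -152 - (V + j*(-6 + j)) = -152 + (-V - j*(-6 + j)) = -152 - V - j*(-6 + j))
-u(-186, w(Y)) = -(-152 - 1*(-10) - 1*(-186)**2 + 6*(-186)) = -(-152 + 10 - 1*34596 - 1116) = -(-152 + 10 - 34596 - 1116) = -1*(-35854) = 35854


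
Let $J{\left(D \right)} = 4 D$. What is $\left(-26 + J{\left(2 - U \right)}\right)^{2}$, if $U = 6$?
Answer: $1764$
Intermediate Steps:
$\left(-26 + J{\left(2 - U \right)}\right)^{2} = \left(-26 + 4 \left(2 - 6\right)\right)^{2} = \left(-26 + 4 \left(-4\right)\right)^{2} = \left(-26 - 16\right)^{2} = \left(-42\right)^{2} = 1764$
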